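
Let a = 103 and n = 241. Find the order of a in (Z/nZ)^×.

80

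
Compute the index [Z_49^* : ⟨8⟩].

6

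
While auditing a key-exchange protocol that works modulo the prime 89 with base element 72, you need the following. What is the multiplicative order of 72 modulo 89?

ord(72) | φ(89) = 89 − 1 = 88 = 2^3 · 11.
Divisors of 88: 1, 2, 4, 8, 11, 22, 44, 88.
Test each divisor d:
72^1 ≡ 72
72^2 ≡ 22
72^4 ≡ 39
72^8 ≡ 8
72^11 ≡ 34
72^22 ≡ 88
72^44 ≡ 1
So ord_89(72) = 44.

44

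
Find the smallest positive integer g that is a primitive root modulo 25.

φ(25) = φ(5^2) = 5·(5−1) = 20 = 2^2 · 5.
Test candidates g = 2, 3, … against the prime factors q ∈ {2, 5} of φ(25): g is a generator iff g^(20/q) ≢ 1 for every such q.
g = 2: 2^10 ≡ 24; 2^4 ≡ 16 — none is 1, so 2 is a primitive root.
Hence the least primitive root of 25 is 2.

2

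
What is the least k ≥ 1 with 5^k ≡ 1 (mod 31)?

Since 5 ∈ (Z/31Z)^×, its order divides φ(31) = 31 − 1 = 30 = 2 · 3 · 5.
Divisors of 30: 1, 2, 3, 5, 6, 10, 15, 30.
Check 5^d mod 31 for each divisor in increasing order:
5^1 ≡ 5 (mod 31)
5^2 ≡ 25 (mod 31)
5^3 ≡ 1 (mod 31) ✓
So ord_31(5) = 3.

3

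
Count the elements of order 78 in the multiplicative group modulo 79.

24

φ(79) = 79 − 1 = 78 = 2 · 3 · 13.
Since (Z/79Z)^× is cyclic of order 78, the number of elements of order d is φ(d) when d | 78 and 0 otherwise.
78 = 2 · 3 · 13 divides 78, and φ(78) = 24.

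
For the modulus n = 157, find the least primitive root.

5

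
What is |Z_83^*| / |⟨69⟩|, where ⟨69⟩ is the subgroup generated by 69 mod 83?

2

By Lagrange's theorem, ord_83(69) divides φ(83) = 83 − 1 = 82 = 2 · 41.
Divisors of 82: 1, 2, 41, 82.
Compute 69^d (mod 83) for the divisors d until we hit 1:
69^1 ≡ 69
69^2 ≡ 30
69^41 ≡ 1
The order of 69 is 41, so the subgroup it generates has 41 elements.
Index = |(Z/83Z)^×| / |⟨69⟩| = 82 / 41 = 2.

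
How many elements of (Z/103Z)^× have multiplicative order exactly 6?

2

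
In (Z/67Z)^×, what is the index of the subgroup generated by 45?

3

ord(45) | φ(67) = 67 − 1 = 66 = 2 · 3 · 11.
Divisors of 66: 1, 2, 3, 6, 11, 22, 33, 66.
Check 45^d mod 67 for each divisor in increasing order:
45^1 ≡ 45
45^2 ≡ 15
45^3 ≡ 5
45^6 ≡ 25
45^11 ≡ 66
45^22 ≡ 1
Thus |⟨45⟩| = ord(45) = 22.
[(Z/67Z)^× : ⟨45⟩] = 66/22 = 3.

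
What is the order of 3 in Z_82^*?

8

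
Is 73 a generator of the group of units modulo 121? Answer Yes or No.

φ(121) = φ(11^2) = 11·(11−1) = 110 = 2 · 5 · 11.
An element g generates (Z/121Z)^× iff g^(110/q) ≢ 1 (mod 121) for each prime q ∈ {2, 5, 11}.
73^55 ≡ 120 (mod 121)  [q = 2: ≢ 1 ✓]
73^22 ≡ 27 (mod 121)  [q = 5: ≢ 1 ✓]
73^10 ≡ 100 (mod 121)  [q = 11: ≢ 1 ✓]
None equal 1, so ord_121(73) = 110: 73 is a primitive root.

Yes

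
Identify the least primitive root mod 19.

2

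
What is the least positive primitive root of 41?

6

φ(41) = 41 − 1 = 40 = 2^3 · 5.
g is a primitive root iff g^(40/q) ≢ 1 (mod 41) for each prime q ∈ {2, 5}.
g = 2: 2^20 ≡ 1 — hits 1, so not a primitive root.
g = 3: 3^20 ≡ 40; 3^8 ≡ 1 — hits 1, so not a primitive root.
g = 4: 4^20 ≡ 1 — hits 1, so not a primitive root.
g = 5: 5^20 ≡ 1 — hits 1, so not a primitive root.
g = 6: 6^20 ≡ 40; 6^8 ≡ 10 — none is 1, so 6 is a primitive root.
So 6 is the smallest generator of (Z/41Z)^×.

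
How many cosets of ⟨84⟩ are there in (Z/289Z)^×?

8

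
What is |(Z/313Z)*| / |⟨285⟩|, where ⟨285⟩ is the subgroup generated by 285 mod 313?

1

ord(285) | φ(313) = 313 − 1 = 312 = 2^3 · 3 · 13.
Divisors of 312: 1, 2, 3, 4, 6, 8, 12, 13, 24, 26, 39, 52, 78, 104, 156, 312.
Test each divisor d:
285^1 ≡ 285 (mod 313)
285^2 ≡ 158 (mod 313)
285^3 ≡ 271 (mod 313)
285^4 ≡ 237 (mod 313)
285^6 ≡ 199 (mod 313)
285^8 ≡ 142 (mod 313)
285^12 ≡ 163 (mod 313)
285^13 ≡ 131 (mod 313)
285^24 ≡ 277 (mod 313)
285^26 ≡ 259 (mod 313)
285^39 ≡ 125 (mod 313)
285^52 ≡ 99 (mod 313)
285^78 ≡ 288 (mod 313)
285^104 ≡ 98 (mod 313)
285^156 ≡ 312 (mod 313)
285^312 ≡ 1 (mod 313) ✓
The order of 285 is 312, so the subgroup it generates has 312 elements.
The index is φ(313) / ord(285) = 312 / 312 = 1.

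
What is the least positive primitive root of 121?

2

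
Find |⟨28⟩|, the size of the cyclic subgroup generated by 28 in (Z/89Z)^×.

By Lagrange's theorem, ord_89(28) divides φ(89) = 89 − 1 = 88 = 2^3 · 11.
Divisors of 88: 1, 2, 4, 8, 11, 22, 44, 88.
Evaluate successive powers at the divisors of 88:
28^1 ≡ 28 (mod 89)
28^2 ≡ 72 (mod 89)
28^4 ≡ 22 (mod 89)
28^8 ≡ 39 (mod 89)
28^11 ≡ 37 (mod 89)
28^22 ≡ 34 (mod 89)
28^44 ≡ 88 (mod 89)
28^88 ≡ 1 (mod 89) ✓
So ord_89(28) = 88.

88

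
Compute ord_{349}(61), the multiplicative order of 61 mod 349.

116

Since 61 ∈ (Z/349Z)^×, its order divides φ(349) = 349 − 1 = 348 = 2^2 · 3 · 29.
Divisors of 348: 1, 2, 3, 4, 6, 12, 29, 58, 87, 116, 174, 348.
Test each divisor d:
61^1 ≡ 61
61^2 ≡ 231
61^3 ≡ 131
61^4 ≡ 313
61^6 ≡ 60
61^12 ≡ 110
61^29 ≡ 213
61^58 ≡ 348
61^87 ≡ 136
61^116 ≡ 1
The smallest such exponent is 116, so the order of 61 is 116.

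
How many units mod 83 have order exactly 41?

40

φ(83) = 83 − 1 = 82 = 2 · 41.
In a cyclic group of order 82, there are φ(d) elements of order d for each divisor d of 82, and zero for non-divisors.
41 | 82, and φ(41) = 41 − 1 = 40.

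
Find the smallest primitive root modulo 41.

φ(41) = 41 − 1 = 40 = 2^3 · 5.
g is a primitive root iff g^(40/q) ≢ 1 (mod 41) for each prime q ∈ {2, 5}.
g = 2: 2^20 ≡ 1 — hits 1, so not a primitive root.
g = 3: 3^20 ≡ 40; 3^8 ≡ 1 — hits 1, so not a primitive root.
g = 4: 4^20 ≡ 1 — hits 1, so not a primitive root.
g = 5: 5^20 ≡ 1 — hits 1, so not a primitive root.
g = 6: 6^20 ≡ 40; 6^8 ≡ 10 — none is 1, so 6 is a primitive root.
So 6 is the smallest generator of (Z/41Z)^×.

6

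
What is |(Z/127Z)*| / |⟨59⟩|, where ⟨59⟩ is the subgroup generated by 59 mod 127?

7

By Lagrange's theorem, ord_127(59) divides φ(127) = 127 − 1 = 126 = 2 · 3^2 · 7.
Divisors of 126: 1, 2, 3, 6, 7, 9, 14, 18, 21, 42, 63, 126.
Check 59^d mod 127 for each divisor in increasing order:
59^1 ≡ 59
59^2 ≡ 52
59^3 ≡ 20
59^6 ≡ 19
59^7 ≡ 105
59^9 ≡ 126
59^14 ≡ 103
59^18 ≡ 1
So ord_127(59) = 18, hence |⟨59⟩| = 18.
[(Z/127Z)^× : ⟨59⟩] = 126/18 = 7.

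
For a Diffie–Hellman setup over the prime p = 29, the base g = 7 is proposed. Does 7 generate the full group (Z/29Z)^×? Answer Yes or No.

No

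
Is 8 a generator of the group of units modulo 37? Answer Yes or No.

No

φ(37) = 37 − 1 = 36 = 2^2 · 3^2.
An element g generates (Z/37Z)^× iff g^(36/q) ≢ 1 (mod 37) for each prime q ∈ {2, 3}.
8^18 ≡ 36 (mod 37)  [q = 2: ≢ 1 ✓]
8^12 ≡ 1 (mod 37)  [q = 3: ≡ 1 ✗]
Since 8^12 ≡ 1, the order of 8 divides 12 < 36, so 8 is not a primitive root.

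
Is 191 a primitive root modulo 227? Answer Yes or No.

φ(227) = 227 − 1 = 226 = 2 · 113.
It suffices to check that the order of 191 is not a proper divisor of 226: compute 191^(226/q) for q ∈ {2, 113}.
191^113 ≡ 226 (mod 227)  [q = 2: ≢ 1 ✓]
191^2 ≡ 161 (mod 227)  [q = 113: ≢ 1 ✓]
All checks pass, so 191 has order 226 and is a primitive root modulo 227.

Yes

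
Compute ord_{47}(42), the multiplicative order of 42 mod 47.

Since 42 ∈ (Z/47Z)^×, its order divides φ(47) = 47 − 1 = 46 = 2 · 23.
Divisors of 46: 1, 2, 23, 46.
Compute 42^d (mod 47) for the divisors d until we hit 1:
42^1 ≡ 42 (mod 47)
42^2 ≡ 25 (mod 47)
42^23 ≡ 1 (mod 47) ✓
Therefore the multiplicative order of 42 modulo 47 is 23.

23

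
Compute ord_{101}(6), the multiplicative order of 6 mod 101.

10

ord(6) | φ(101) = 101 − 1 = 100 = 2^2 · 5^2.
Divisors of 100: 1, 2, 4, 5, 10, 20, 25, 50, 100.
Evaluate successive powers at the divisors of 100:
6^1 ≡ 6 (mod 101)
6^2 ≡ 36 (mod 101)
6^4 ≡ 84 (mod 101)
6^5 ≡ 100 (mod 101)
6^10 ≡ 1 (mod 101) ✓
So ord_101(6) = 10.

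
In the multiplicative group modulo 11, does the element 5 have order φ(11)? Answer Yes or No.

No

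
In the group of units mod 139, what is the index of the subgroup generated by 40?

1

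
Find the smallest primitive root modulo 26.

7

φ(26) = φ(2)·φ(13) = 1·12 = 12 = 2^2 · 3.
g is a primitive root iff g^(12/q) ≢ 1 (mod 26) for each prime q ∈ {2, 3}.
g = 2: gcd(2, 26) = 2 > 1, not a unit — skip.
g = 3: 3^6 ≡ 1 — hits 1, so not a primitive root.
g = 4: gcd(4, 26) = 2 > 1, not a unit — skip.
g = 5: 5^6 ≡ 25; 5^4 ≡ 1 — hits 1, so not a primitive root.
g = 6: gcd(6, 26) = 2 > 1, not a unit — skip.
g = 7: 7^6 ≡ 25; 7^4 ≡ 9 — none is 1, so 7 is a primitive root.
So 7 is the smallest generator of (Z/26Z)^×.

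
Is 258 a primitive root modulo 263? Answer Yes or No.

φ(263) = 263 − 1 = 262 = 2 · 131.
Test 258^(262/q) mod 263 for each prime factor q of 262:
258^131 ≡ 1 (mod 263)  [q = 2: ≡ 1 ✗]
258^2 ≡ 25 (mod 263)  [q = 131: ≢ 1 ✓]
The check at q = 2 fails, so 258 generates a proper subgroup.

No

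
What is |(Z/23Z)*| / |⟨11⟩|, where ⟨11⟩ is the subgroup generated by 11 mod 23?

By Lagrange's theorem, ord_23(11) divides φ(23) = 23 − 1 = 22 = 2 · 11.
Divisors of 22: 1, 2, 11, 22.
Compute 11^d (mod 23) for the divisors d until we hit 1:
11^1 ≡ 11 (mod 23)
11^2 ≡ 6 (mod 23)
11^11 ≡ 22 (mod 23)
11^22 ≡ 1 (mod 23) ✓
So ord_23(11) = 22, hence |⟨11⟩| = 22.
The index is φ(23) / ord(11) = 22 / 22 = 1.

1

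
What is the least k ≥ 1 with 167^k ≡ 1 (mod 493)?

112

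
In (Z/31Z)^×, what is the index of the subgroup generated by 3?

ord(3) | φ(31) = 31 − 1 = 30 = 2 · 3 · 5.
Divisors of 30: 1, 2, 3, 5, 6, 10, 15, 30.
Compute 3^d (mod 31) for the divisors d until we hit 1:
3^1 ≡ 3 (mod 31)
3^2 ≡ 9 (mod 31)
3^3 ≡ 27 (mod 31)
3^5 ≡ 26 (mod 31)
3^6 ≡ 16 (mod 31)
3^10 ≡ 25 (mod 31)
3^15 ≡ 30 (mod 31)
3^30 ≡ 1 (mod 31) ✓
The order of 3 is 30, so the subgroup it generates has 30 elements.
The index is φ(31) / ord(3) = 30 / 30 = 1.

1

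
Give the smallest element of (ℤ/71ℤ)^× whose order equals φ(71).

φ(71) = 71 − 1 = 70 = 2 · 5 · 7.
g is a primitive root iff g^(70/q) ≢ 1 (mod 71) for each prime q ∈ {2, 5, 7}.
g = 2: 2^35 ≡ 1 — hits 1, so not a primitive root.
g = 3: 3^35 ≡ 1 — hits 1, so not a primitive root.
g = 4: 4^35 ≡ 1 — hits 1, so not a primitive root.
g = 5: 5^35 ≡ 1 — hits 1, so not a primitive root.
g = 6: 6^35 ≡ 1 — hits 1, so not a primitive root.
g = 7: 7^35 ≡ 70; 7^14 ≡ 54; 7^10 ≡ 45 — none is 1, so 7 is a primitive root.
Hence the least primitive root of 71 is 7.

7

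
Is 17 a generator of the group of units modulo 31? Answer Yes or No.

φ(31) = 31 − 1 = 30 = 2 · 3 · 5.
Test 17^(30/q) mod 31 for each prime factor q of 30:
17^15 ≡ 30 (mod 31)  [q = 2: ≢ 1 ✓]
17^10 ≡ 25 (mod 31)  [q = 3: ≢ 1 ✓]
17^6 ≡ 8 (mod 31)  [q = 5: ≢ 1 ✓]
None equal 1, so ord_31(17) = 30: 17 is a primitive root.

Yes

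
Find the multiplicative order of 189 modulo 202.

Since 189 ∈ (Z/202Z)^×, its order divides φ(202) = φ(2)·φ(101) = 1·100 = 100 = 2^2 · 5^2.
Divisors of 100: 1, 2, 4, 5, 10, 20, 25, 50, 100.
Compute 189^d (mod 202) for the divisors d until we hit 1:
189^1 ≡ 189
189^2 ≡ 169
189^4 ≡ 79
189^5 ≡ 185
189^10 ≡ 87
189^20 ≡ 95
189^25 ≡ 1
So ord_202(189) = 25.

25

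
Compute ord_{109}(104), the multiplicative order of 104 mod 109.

54

Since 104 ∈ (Z/109Z)^×, its order divides φ(109) = 109 − 1 = 108 = 2^2 · 3^3.
Divisors of 108: 1, 2, 3, 4, 6, 9, 12, 18, 27, 36, 54, 108.
Test each divisor d:
104^1 ≡ 104
104^2 ≡ 25
104^3 ≡ 93
104^4 ≡ 80
104^6 ≡ 38
104^9 ≡ 46
104^12 ≡ 27
104^18 ≡ 45
104^27 ≡ 108
104^36 ≡ 63
104^54 ≡ 1
Therefore the multiplicative order of 104 modulo 109 is 54.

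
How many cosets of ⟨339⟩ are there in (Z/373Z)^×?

1

Since 339 ∈ (Z/373Z)^×, its order divides φ(373) = 373 − 1 = 372 = 2^2 · 3 · 31.
Divisors of 372: 1, 2, 3, 4, 6, 12, 31, 62, 93, 124, 186, 372.
Test each divisor d:
339^1 ≡ 339 (mod 373)
339^2 ≡ 37 (mod 373)
339^3 ≡ 234 (mod 373)
339^4 ≡ 250 (mod 373)
339^6 ≡ 298 (mod 373)
339^12 ≡ 30 (mod 373)
339^31 ≡ 304 (mod 373)
339^62 ≡ 285 (mod 373)
339^93 ≡ 104 (mod 373)
339^124 ≡ 284 (mod 373)
339^186 ≡ 372 (mod 373)
339^372 ≡ 1 (mod 373) ✓
The order of 339 is 372, so the subgroup it generates has 372 elements.
The index is φ(373) / ord(339) = 372 / 372 = 1.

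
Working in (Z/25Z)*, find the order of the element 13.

20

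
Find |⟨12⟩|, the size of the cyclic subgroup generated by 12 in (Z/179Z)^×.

89

ord(12) | φ(179) = 179 − 1 = 178 = 2 · 89.
Divisors of 178: 1, 2, 89, 178.
Check 12^d mod 179 for each divisor in increasing order:
12^1 ≡ 12 (mod 179)
12^2 ≡ 144 (mod 179)
12^89 ≡ 1 (mod 179) ✓
Therefore the multiplicative order of 12 modulo 179 is 89.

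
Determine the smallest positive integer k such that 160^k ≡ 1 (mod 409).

ord(160) | φ(409) = 409 − 1 = 408 = 2^3 · 3 · 17.
Divisors of 408: 1, 2, 3, 4, 6, 8, 12, 17, 24, 34, 51, 68, 102, 136, 204, 408.
Test each divisor d:
160^1 ≡ 160
160^2 ≡ 242
160^3 ≡ 274
160^4 ≡ 77
160^6 ≡ 229
160^8 ≡ 203
160^12 ≡ 89
160^17 ≡ 360
160^24 ≡ 150
160^34 ≡ 356
160^51 ≡ 143
160^68 ≡ 355
160^102 ≡ 408
160^136 ≡ 53
160^204 ≡ 1
Therefore the multiplicative order of 160 modulo 409 is 204.

204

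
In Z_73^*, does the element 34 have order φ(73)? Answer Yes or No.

φ(73) = 73 − 1 = 72 = 2^3 · 3^2.
An element g generates (Z/73Z)^× iff g^(72/q) ≢ 1 (mod 73) for each prime q ∈ {2, 3}.
34^36 ≡ 72 (mod 73)  [q = 2: ≢ 1 ✓]
34^24 ≡ 64 (mod 73)  [q = 3: ≢ 1 ✓]
Every test exponent gives a nontrivial residue, hence 34 generates the full group.

Yes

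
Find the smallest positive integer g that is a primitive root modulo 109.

φ(109) = 109 − 1 = 108 = 2^2 · 3^3.
Test candidates g = 2, 3, … against the prime factors q ∈ {2, 3} of φ(109): g is a generator iff g^(108/q) ≢ 1 for every such q.
g = 2: 2^54 ≡ 108; 2^36 ≡ 1 — hits 1, so not a primitive root.
g = 3: 3^54 ≡ 1 — hits 1, so not a primitive root.
g = 4: 4^54 ≡ 1 — hits 1, so not a primitive root.
g = 5: 5^54 ≡ 1 — hits 1, so not a primitive root.
g = 6: 6^54 ≡ 108; 6^36 ≡ 63 — none is 1, so 6 is a primitive root.
The smallest primitive root modulo 109 is 6.

6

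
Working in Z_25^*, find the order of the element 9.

10

The order of 9 must divide φ(25) = φ(5^2) = 5·(5−1) = 20 = 2^2 · 5.
Divisors of 20: 1, 2, 4, 5, 10, 20.
Compute 9^d (mod 25) for the divisors d until we hit 1:
9^1 ≡ 9 (mod 25)
9^2 ≡ 6 (mod 25)
9^4 ≡ 11 (mod 25)
9^5 ≡ 24 (mod 25)
9^10 ≡ 1 (mod 25) ✓
Hence ord(9) = 10.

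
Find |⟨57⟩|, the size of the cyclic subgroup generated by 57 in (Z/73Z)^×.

By Lagrange's theorem, ord_73(57) divides φ(73) = 73 − 1 = 72 = 2^3 · 3^2.
Divisors of 72: 1, 2, 3, 4, 6, 8, 9, 12, 18, 24, 36, 72.
Check 57^d mod 73 for each divisor in increasing order:
57^1 ≡ 57 (mod 73)
57^2 ≡ 37 (mod 73)
57^3 ≡ 65 (mod 73)
57^4 ≡ 55 (mod 73)
57^6 ≡ 64 (mod 73)
57^8 ≡ 32 (mod 73)
57^9 ≡ 72 (mod 73)
57^12 ≡ 8 (mod 73)
57^18 ≡ 1 (mod 73) ✓
Hence ord(57) = 18.

18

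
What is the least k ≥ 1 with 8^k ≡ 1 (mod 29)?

28

By Lagrange's theorem, ord_29(8) divides φ(29) = 29 − 1 = 28 = 2^2 · 7.
Divisors of 28: 1, 2, 4, 7, 14, 28.
Compute 8^d (mod 29) for the divisors d until we hit 1:
8^1 ≡ 8
8^2 ≡ 6
8^4 ≡ 7
8^7 ≡ 17
8^14 ≡ 28
8^28 ≡ 1
Therefore the multiplicative order of 8 modulo 29 is 28.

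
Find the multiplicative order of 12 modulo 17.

16

By Lagrange's theorem, ord_17(12) divides φ(17) = 17 − 1 = 16 = 2^4.
Divisors of 16: 1, 2, 4, 8, 16.
Compute 12^d (mod 17) for the divisors d until we hit 1:
12^1 ≡ 12 (mod 17)
12^2 ≡ 8 (mod 17)
12^4 ≡ 13 (mod 17)
12^8 ≡ 16 (mod 17)
12^16 ≡ 1 (mod 17) ✓
So ord_17(12) = 16.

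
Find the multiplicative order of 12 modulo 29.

The order of 12 must divide φ(29) = 29 − 1 = 28 = 2^2 · 7.
Divisors of 28: 1, 2, 4, 7, 14, 28.
Evaluate successive powers at the divisors of 28:
12^1 ≡ 12
12^2 ≡ 28
12^4 ≡ 1
So ord_29(12) = 4.

4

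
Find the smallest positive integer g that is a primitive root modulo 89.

3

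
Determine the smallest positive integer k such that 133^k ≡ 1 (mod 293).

ord(133) | φ(293) = 293 − 1 = 292 = 2^2 · 73.
Divisors of 292: 1, 2, 4, 73, 146, 292.
Test each divisor d:
133^1 ≡ 133 (mod 293)
133^2 ≡ 109 (mod 293)
133^4 ≡ 161 (mod 293)
133^73 ≡ 1 (mod 293) ✓
So ord_293(133) = 73.

73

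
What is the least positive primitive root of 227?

2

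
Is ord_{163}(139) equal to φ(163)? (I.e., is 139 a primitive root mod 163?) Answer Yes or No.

φ(163) = 163 − 1 = 162 = 2 · 3^4.
An element g generates (Z/163Z)^× iff g^(162/q) ≢ 1 (mod 163) for each prime q ∈ {2, 3}.
139^81 ≡ 162 (mod 163)  [q = 2: ≢ 1 ✓]
139^54 ≡ 58 (mod 163)  [q = 3: ≢ 1 ✓]
None equal 1, so ord_163(139) = 162: 139 is a primitive root.

Yes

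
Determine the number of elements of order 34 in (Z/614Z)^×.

φ(614) = φ(2)·φ(307) = 1·306 = 306 = 2 · 3^2 · 17.
Since (Z/614Z)^× is cyclic of order 306, the number of elements of order d is φ(d) when d | 306 and 0 otherwise.
34 = 2 · 17 divides 306, and φ(34) = 16.

16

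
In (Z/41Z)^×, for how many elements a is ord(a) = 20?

8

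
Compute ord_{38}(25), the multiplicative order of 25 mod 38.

9

ord(25) | φ(38) = φ(2)·φ(19) = 1·18 = 18 = 2 · 3^2.
Divisors of 18: 1, 2, 3, 6, 9, 18.
Test each divisor d:
25^1 ≡ 25
25^2 ≡ 17
25^3 ≡ 7
25^6 ≡ 11
25^9 ≡ 1
Hence ord(25) = 9.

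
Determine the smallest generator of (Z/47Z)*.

5

φ(47) = 47 − 1 = 46 = 2 · 23.
g is a primitive root iff g^(46/q) ≢ 1 (mod 47) for each prime q ∈ {2, 23}.
g = 2: 2^23 ≡ 1 — hits 1, so not a primitive root.
g = 3: 3^23 ≡ 1 — hits 1, so not a primitive root.
g = 4: 4^23 ≡ 1 — hits 1, so not a primitive root.
g = 5: 5^23 ≡ 46; 5^2 ≡ 25 — none is 1, so 5 is a primitive root.
The smallest primitive root modulo 47 is 5.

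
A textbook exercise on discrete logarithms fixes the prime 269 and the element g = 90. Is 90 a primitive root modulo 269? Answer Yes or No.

φ(269) = 269 − 1 = 268 = 2^2 · 67.
An element g generates (Z/269Z)^× iff g^(268/q) ≢ 1 (mod 269) for each prime q ∈ {2, 67}.
90^134 ≡ 268 (mod 269)  [q = 2: ≢ 1 ✓]
90^4 ≡ 93 (mod 269)  [q = 67: ≢ 1 ✓]
All checks pass, so 90 has order 268 and is a primitive root modulo 269.

Yes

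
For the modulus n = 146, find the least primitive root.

5

φ(146) = φ(2)·φ(73) = 1·72 = 72 = 2^3 · 3^2.
g is a primitive root iff g^(72/q) ≢ 1 (mod 146) for each prime q ∈ {2, 3}.
g = 2: gcd(2, 146) = 2 > 1, not a unit — skip.
g = 3: 3^36 ≡ 1 — hits 1, so not a primitive root.
g = 4: gcd(4, 146) = 2 > 1, not a unit — skip.
g = 5: 5^36 ≡ 145; 5^24 ≡ 81 — none is 1, so 5 is a primitive root.
So 5 is the smallest generator of (Z/146Z)^×.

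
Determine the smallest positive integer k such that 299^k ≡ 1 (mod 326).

27

ord(299) | φ(326) = φ(2)·φ(163) = 1·162 = 162 = 2 · 3^4.
Divisors of 162: 1, 2, 3, 6, 9, 18, 27, 54, 81, 162.
Evaluate successive powers at the divisors of 162:
299^1 ≡ 299 (mod 326)
299^2 ≡ 77 (mod 326)
299^3 ≡ 203 (mod 326)
299^6 ≡ 133 (mod 326)
299^9 ≡ 267 (mod 326)
299^18 ≡ 221 (mod 326)
299^27 ≡ 1 (mod 326) ✓
Hence ord(299) = 27.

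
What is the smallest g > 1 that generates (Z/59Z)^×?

φ(59) = 59 − 1 = 58 = 2 · 29.
Test candidates g = 2, 3, … against the prime factors q ∈ {2, 29} of φ(59): g is a generator iff g^(58/q) ≢ 1 for every such q.
g = 2: 2^29 ≡ 58; 2^2 ≡ 4 — none is 1, so 2 is a primitive root.
The smallest primitive root modulo 59 is 2.

2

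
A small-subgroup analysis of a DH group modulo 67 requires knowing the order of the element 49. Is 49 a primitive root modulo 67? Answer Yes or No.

No

φ(67) = 67 − 1 = 66 = 2 · 3 · 11.
Test 49^(66/q) mod 67 for each prime factor q of 66:
49^33 ≡ 1 (mod 67)  [q = 2: ≡ 1 ✗]
49^22 ≡ 37 (mod 67)  [q = 3: ≢ 1 ✓]
49^6 ≡ 9 (mod 67)  [q = 11: ≢ 1 ✓]
Since 49^33 ≡ 1, the order of 49 divides 33 < 66, so 49 is not a primitive root.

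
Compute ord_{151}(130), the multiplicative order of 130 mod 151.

150

By Lagrange's theorem, ord_151(130) divides φ(151) = 151 − 1 = 150 = 2 · 3 · 5^2.
Divisors of 150: 1, 2, 3, 5, 6, 10, 15, 25, 30, 50, 75, 150.
Evaluate successive powers at the divisors of 150:
130^1 ≡ 130 (mod 151)
130^2 ≡ 139 (mod 151)
130^3 ≡ 101 (mod 151)
130^5 ≡ 147 (mod 151)
130^6 ≡ 84 (mod 151)
130^10 ≡ 16 (mod 151)
130^15 ≡ 87 (mod 151)
130^25 ≡ 33 (mod 151)
130^30 ≡ 19 (mod 151)
130^50 ≡ 32 (mod 151)
130^75 ≡ 150 (mod 151)
130^150 ≡ 1 (mod 151) ✓
Hence ord(130) = 150.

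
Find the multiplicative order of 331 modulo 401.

The order of 331 must divide φ(401) = 401 − 1 = 400 = 2^4 · 5^2.
Divisors of 400: 1, 2, 4, 5, 8, 10, 16, 20, 25, 40, 50, 80, 100, 200, 400.
Compute 331^d (mod 401) for the divisors d until we hit 1:
331^1 ≡ 331 (mod 401)
331^2 ≡ 88 (mod 401)
331^4 ≡ 125 (mod 401)
331^5 ≡ 72 (mod 401)
331^8 ≡ 387 (mod 401)
331^10 ≡ 372 (mod 401)
331^16 ≡ 196 (mod 401)
331^20 ≡ 39 (mod 401)
331^25 ≡ 1 (mod 401) ✓
Therefore the multiplicative order of 331 modulo 401 is 25.

25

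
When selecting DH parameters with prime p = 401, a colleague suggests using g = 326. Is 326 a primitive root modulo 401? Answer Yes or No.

Yes

φ(401) = 401 − 1 = 400 = 2^4 · 5^2.
326 is a primitive root mod 401 iff 326^(φ(401)/q) ≢ 1 for every prime q | φ(401), i.e. q ∈ {2, 5}.
326^200 ≡ 400 (mod 401)  [q = 2: ≢ 1 ✓]
326^80 ≡ 372 (mod 401)  [q = 5: ≢ 1 ✓]
None equal 1, so ord_401(326) = 400: 326 is a primitive root.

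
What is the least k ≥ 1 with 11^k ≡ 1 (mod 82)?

40

The order of 11 must divide φ(82) = φ(2)·φ(41) = 1·40 = 40 = 2^3 · 5.
Divisors of 40: 1, 2, 4, 5, 8, 10, 20, 40.
Compute 11^d (mod 82) for the divisors d until we hit 1:
11^1 ≡ 11
11^2 ≡ 39
11^4 ≡ 45
11^5 ≡ 3
11^8 ≡ 57
11^10 ≡ 9
11^20 ≡ 81
11^40 ≡ 1
So ord_82(11) = 40.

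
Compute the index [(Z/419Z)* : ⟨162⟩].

By Lagrange's theorem, ord_419(162) divides φ(419) = 419 − 1 = 418 = 2 · 11 · 19.
Divisors of 418: 1, 2, 11, 19, 22, 38, 209, 418.
Check 162^d mod 419 for each divisor in increasing order:
162^1 ≡ 162 (mod 419)
162^2 ≡ 266 (mod 419)
162^11 ≡ 305 (mod 419)
162^19 ≡ 406 (mod 419)
162^22 ≡ 7 (mod 419)
162^38 ≡ 169 (mod 419)
162^209 ≡ 418 (mod 419)
162^418 ≡ 1 (mod 419) ✓
The order of 162 is 418, so the subgroup it generates has 418 elements.
Index = |(Z/419Z)^×| / |⟨162⟩| = 418 / 418 = 1.

1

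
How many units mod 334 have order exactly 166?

82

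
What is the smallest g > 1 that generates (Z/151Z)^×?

6

φ(151) = 151 − 1 = 150 = 2 · 3 · 5^2.
g is a primitive root iff g^(150/q) ≢ 1 (mod 151) for each prime q ∈ {2, 3, 5}.
g = 2: 2^75 ≡ 1 — hits 1, so not a primitive root.
g = 3: 3^75 ≡ 150; 3^50 ≡ 1 — hits 1, so not a primitive root.
g = 4: 4^75 ≡ 1 — hits 1, so not a primitive root.
g = 5: 5^75 ≡ 1 — hits 1, so not a primitive root.
g = 6: 6^75 ≡ 150; 6^50 ≡ 32; 6^30 ≡ 59 — none is 1, so 6 is a primitive root.
Hence the least primitive root of 151 is 6.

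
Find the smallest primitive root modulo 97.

φ(97) = 97 − 1 = 96 = 2^5 · 3.
Test candidates g = 2, 3, … against the prime factors q ∈ {2, 3} of φ(97): g is a generator iff g^(96/q) ≢ 1 for every such q.
g = 2: 2^48 ≡ 1 — hits 1, so not a primitive root.
g = 3: 3^48 ≡ 1 — hits 1, so not a primitive root.
g = 4: 4^48 ≡ 1 — hits 1, so not a primitive root.
g = 5: 5^48 ≡ 96; 5^32 ≡ 35 — none is 1, so 5 is a primitive root.
The smallest primitive root modulo 97 is 5.

5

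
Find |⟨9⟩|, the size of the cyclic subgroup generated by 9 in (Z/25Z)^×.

10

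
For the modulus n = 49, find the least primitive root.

φ(49) = φ(7^2) = 7·(7−1) = 42 = 2 · 3 · 7.
Test candidates g = 2, 3, … against the prime factors q ∈ {2, 3, 7} of φ(49): g is a generator iff g^(42/q) ≢ 1 for every such q.
g = 2: 2^21 ≡ 1 — hits 1, so not a primitive root.
g = 3: 3^21 ≡ 48; 3^14 ≡ 30; 3^6 ≡ 43 — none is 1, so 3 is a primitive root.
The smallest primitive root modulo 49 is 3.

3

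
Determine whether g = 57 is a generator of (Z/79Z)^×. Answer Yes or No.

φ(79) = 79 − 1 = 78 = 2 · 3 · 13.
It suffices to check that the order of 57 is not a proper divisor of 78: compute 57^(78/q) for q ∈ {2, 3, 13}.
57^39 ≡ 78 (mod 79)  [q = 2: ≢ 1 ✓]
57^26 ≡ 1 (mod 79)  [q = 3: ≡ 1 ✗]
57^6 ≡ 52 (mod 79)  [q = 13: ≢ 1 ✓]
57^26 ≡ 1 shows ord(57) | 26, strictly less than φ(79); not a primitive root.

No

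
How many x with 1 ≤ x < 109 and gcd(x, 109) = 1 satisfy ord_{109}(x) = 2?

1

φ(109) = 109 − 1 = 108 = 2^2 · 3^3.
(Z/109Z)^× is cyclic (|G| = 108); a cyclic group of order m has exactly φ(d) elements of each order d | m, and none otherwise.
2 | 108, and φ(2) = 2 − 1 = 1.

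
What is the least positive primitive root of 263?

φ(263) = 263 − 1 = 262 = 2 · 131.
Test candidates g = 2, 3, … against the prime factors q ∈ {2, 131} of φ(263): g is a generator iff g^(262/q) ≢ 1 for every such q.
g = 2: 2^131 ≡ 1 — hits 1, so not a primitive root.
g = 3: 3^131 ≡ 1 — hits 1, so not a primitive root.
g = 4: 4^131 ≡ 1 — hits 1, so not a primitive root.
g = 5: 5^131 ≡ 262; 5^2 ≡ 25 — none is 1, so 5 is a primitive root.
The smallest primitive root modulo 263 is 5.

5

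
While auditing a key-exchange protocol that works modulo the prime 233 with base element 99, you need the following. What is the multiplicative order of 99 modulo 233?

232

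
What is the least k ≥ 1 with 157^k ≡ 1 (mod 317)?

The order of 157 must divide φ(317) = 317 − 1 = 316 = 2^2 · 79.
Divisors of 316: 1, 2, 4, 79, 158, 316.
Evaluate successive powers at the divisors of 316:
157^1 ≡ 157 (mod 317)
157^2 ≡ 240 (mod 317)
157^4 ≡ 223 (mod 317)
157^79 ≡ 316 (mod 317)
157^158 ≡ 1 (mod 317) ✓
Therefore the multiplicative order of 157 modulo 317 is 158.

158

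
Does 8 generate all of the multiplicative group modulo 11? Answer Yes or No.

Yes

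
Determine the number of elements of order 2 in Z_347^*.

1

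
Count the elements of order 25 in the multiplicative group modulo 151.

φ(151) = 151 − 1 = 150 = 2 · 3 · 5^2.
Since (Z/151Z)^× is cyclic of order 150, the number of elements of order d is φ(d) when d | 150 and 0 otherwise.
25 = 5^2 divides 150, and φ(25) = 20.

20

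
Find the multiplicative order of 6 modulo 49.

14

ord(6) | φ(49) = φ(7^2) = 7·(7−1) = 42 = 2 · 3 · 7.
Divisors of 42: 1, 2, 3, 6, 7, 14, 21, 42.
Test each divisor d:
6^1 ≡ 6 (mod 49)
6^2 ≡ 36 (mod 49)
6^3 ≡ 20 (mod 49)
6^6 ≡ 8 (mod 49)
6^7 ≡ 48 (mod 49)
6^14 ≡ 1 (mod 49) ✓
The smallest such exponent is 14, so the order of 6 is 14.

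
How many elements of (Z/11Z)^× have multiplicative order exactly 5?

φ(11) = 11 − 1 = 10 = 2 · 5.
(Z/11Z)^× is cyclic (|G| = 10); a cyclic group of order m has exactly φ(d) elements of each order d | m, and none otherwise.
5 | 10, and φ(5) = 5 − 1 = 4.

4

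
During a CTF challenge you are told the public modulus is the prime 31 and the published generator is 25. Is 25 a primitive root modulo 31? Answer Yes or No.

φ(31) = 31 − 1 = 30 = 2 · 3 · 5.
An element g generates (Z/31Z)^× iff g^(30/q) ≢ 1 (mod 31) for each prime q ∈ {2, 3, 5}.
25^15 ≡ 1 (mod 31)  [q = 2: ≡ 1 ✗]
25^10 ≡ 25 (mod 31)  [q = 3: ≢ 1 ✓]
25^6 ≡ 1 (mod 31)  [q = 5: ≡ 1 ✗]
25^15 ≡ 1 shows ord(25) | 15, strictly less than φ(31); not a primitive root.

No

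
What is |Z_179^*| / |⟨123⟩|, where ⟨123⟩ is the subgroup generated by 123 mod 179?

The order of 123 must divide φ(179) = 179 − 1 = 178 = 2 · 89.
Divisors of 178: 1, 2, 89, 178.
Check 123^d mod 179 for each divisor in increasing order:
123^1 ≡ 123 (mod 179)
123^2 ≡ 93 (mod 179)
123^89 ≡ 178 (mod 179)
123^178 ≡ 1 (mod 179) ✓
Thus |⟨123⟩| = ord(123) = 178.
Index = |(Z/179Z)^×| / |⟨123⟩| = 178 / 178 = 1.

1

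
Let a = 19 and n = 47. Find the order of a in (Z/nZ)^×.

46

The order of 19 must divide φ(47) = 47 − 1 = 46 = 2 · 23.
Divisors of 46: 1, 2, 23, 46.
Evaluate successive powers at the divisors of 46:
19^1 ≡ 19
19^2 ≡ 32
19^23 ≡ 46
19^46 ≡ 1
The smallest such exponent is 46, so the order of 19 is 46.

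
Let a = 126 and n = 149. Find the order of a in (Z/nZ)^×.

148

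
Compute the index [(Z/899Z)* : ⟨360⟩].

14

ord(360) | φ(899) = φ(29·31) = (29−1)·(31−1) = 28·30 = 840 = 2^3 · 3 · 5 · 7.
Divisors of 840: 1, 2, 3, 4, 5, 6, 7, 8, 10, 12, 14, 15, 20, 21, 24, 28, 30, 35, 40, 42, 56, 60, 70, 84, 105, 120, 140, 168, 210, 280, 420, 840.
Check 360^d mod 899 for each divisor in increasing order:
360^1 ≡ 360 (mod 899)
360^2 ≡ 144 (mod 899)
360^3 ≡ 597 (mod 899)
360^4 ≡ 59 (mod 899)
360^5 ≡ 563 (mod 899)
360^6 ≡ 405 (mod 899)
360^7 ≡ 162 (mod 899)
360^8 ≡ 784 (mod 899)
360^10 ≡ 521 (mod 899)
360^12 ≡ 407 (mod 899)
360^14 ≡ 173 (mod 899)
360^15 ≡ 249 (mod 899)
360^20 ≡ 842 (mod 899)
360^21 ≡ 157 (mod 899)
360^24 ≡ 233 (mod 899)
360^28 ≡ 262 (mod 899)
360^30 ≡ 869 (mod 899)
360^35 ≡ 191 (mod 899)
360^40 ≡ 552 (mod 899)
360^42 ≡ 376 (mod 899)
360^56 ≡ 320 (mod 899)
360^60 ≡ 1 (mod 899) ✓
The order of 360 is 60, so the subgroup it generates has 60 elements.
[(Z/899Z)^× : ⟨360⟩] = 840/60 = 14.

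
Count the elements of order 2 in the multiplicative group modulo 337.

φ(337) = 337 − 1 = 336 = 2^4 · 3 · 7.
In a cyclic group of order 336, there are φ(d) elements of order d for each divisor d of 336, and zero for non-divisors.
2 | 336, and φ(2) = 2 − 1 = 1.

1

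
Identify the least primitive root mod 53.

2

φ(53) = 53 − 1 = 52 = 2^2 · 13.
g is a primitive root iff g^(52/q) ≢ 1 (mod 53) for each prime q ∈ {2, 13}.
g = 2: 2^26 ≡ 52; 2^4 ≡ 16 — none is 1, so 2 is a primitive root.
The smallest primitive root modulo 53 is 2.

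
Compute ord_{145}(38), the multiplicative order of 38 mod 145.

ord(38) | φ(145) = φ(5·29) = (5−1)·(29−1) = 4·28 = 112 = 2^4 · 7.
Divisors of 112: 1, 2, 4, 7, 8, 14, 16, 28, 56, 112.
Check 38^d mod 145 for each divisor in increasing order:
38^1 ≡ 38 (mod 145)
38^2 ≡ 139 (mod 145)
38^4 ≡ 36 (mod 145)
38^7 ≡ 57 (mod 145)
38^8 ≡ 136 (mod 145)
38^14 ≡ 59 (mod 145)
38^16 ≡ 81 (mod 145)
38^28 ≡ 1 (mod 145) ✓
Therefore the multiplicative order of 38 modulo 145 is 28.

28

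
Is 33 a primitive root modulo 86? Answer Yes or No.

Yes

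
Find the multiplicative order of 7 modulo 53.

26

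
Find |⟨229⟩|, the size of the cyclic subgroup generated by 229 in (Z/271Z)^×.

135

The order of 229 must divide φ(271) = 271 − 1 = 270 = 2 · 3^3 · 5.
Divisors of 270: 1, 2, 3, 5, 6, 9, 10, 15, 18, 27, 30, 45, 54, 90, 135, 270.
Test each divisor d:
229^1 ≡ 229
229^2 ≡ 138
229^3 ≡ 166
229^5 ≡ 144
229^6 ≡ 185
229^9 ≡ 87
229^10 ≡ 140
229^15 ≡ 106
229^18 ≡ 252
229^27 ≡ 244
229^30 ≡ 125
229^45 ≡ 242
229^54 ≡ 187
229^90 ≡ 28
229^135 ≡ 1
Therefore the multiplicative order of 229 modulo 271 is 135.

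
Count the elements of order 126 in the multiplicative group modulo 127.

36

φ(127) = 127 − 1 = 126 = 2 · 3^2 · 7.
(Z/127Z)^× is cyclic (|G| = 126); a cyclic group of order m has exactly φ(d) elements of each order d | m, and none otherwise.
126 = 2 · 3^2 · 7 divides 126, and φ(126) = 36.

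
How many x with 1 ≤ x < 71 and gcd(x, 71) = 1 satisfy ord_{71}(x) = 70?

φ(71) = 71 − 1 = 70 = 2 · 5 · 7.
Since (Z/71Z)^× is cyclic of order 70, the number of elements of order d is φ(d) when d | 70 and 0 otherwise.
70 = 2 · 5 · 7 divides 70, and φ(70) = 24.

24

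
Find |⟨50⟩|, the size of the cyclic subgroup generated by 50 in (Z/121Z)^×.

By Lagrange's theorem, ord_121(50) divides φ(121) = φ(11^2) = 11·(11−1) = 110 = 2 · 5 · 11.
Divisors of 110: 1, 2, 5, 10, 11, 22, 55, 110.
Check 50^d mod 121 for each divisor in increasing order:
50^1 ≡ 50 (mod 121)
50^2 ≡ 80 (mod 121)
50^5 ≡ 76 (mod 121)
50^10 ≡ 89 (mod 121)
50^11 ≡ 94 (mod 121)
50^22 ≡ 3 (mod 121)
50^55 ≡ 120 (mod 121)
50^110 ≡ 1 (mod 121) ✓
Therefore the multiplicative order of 50 modulo 121 is 110.

110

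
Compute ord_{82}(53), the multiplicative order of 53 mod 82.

40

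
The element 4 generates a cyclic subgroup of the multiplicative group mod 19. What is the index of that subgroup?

By Lagrange's theorem, ord_19(4) divides φ(19) = 19 − 1 = 18 = 2 · 3^2.
Divisors of 18: 1, 2, 3, 6, 9, 18.
Test each divisor d:
4^1 ≡ 4
4^2 ≡ 16
4^3 ≡ 7
4^6 ≡ 11
4^9 ≡ 1
The order of 4 is 9, so the subgroup it generates has 9 elements.
[(Z/19Z)^× : ⟨4⟩] = 18/9 = 2.

2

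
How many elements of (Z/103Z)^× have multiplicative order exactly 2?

φ(103) = 103 − 1 = 102 = 2 · 3 · 17.
(Z/103Z)^× is cyclic (|G| = 102); a cyclic group of order m has exactly φ(d) elements of each order d | m, and none otherwise.
2 | 102, and φ(2) = 2 − 1 = 1.

1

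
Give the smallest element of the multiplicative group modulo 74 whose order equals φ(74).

φ(74) = φ(2)·φ(37) = 1·36 = 36 = 2^2 · 3^2.
Test candidates g = 2, 3, … against the prime factors q ∈ {2, 3} of φ(74): g is a generator iff g^(36/q) ≢ 1 for every such q.
g = 2: gcd(2, 74) = 2 > 1, not a unit — skip.
g = 3: 3^18 ≡ 1 — hits 1, so not a primitive root.
g = 4: gcd(4, 74) = 2 > 1, not a unit — skip.
g = 5: 5^18 ≡ 73; 5^12 ≡ 47 — none is 1, so 5 is a primitive root.
So 5 is the smallest generator of (Z/74Z)^×.

5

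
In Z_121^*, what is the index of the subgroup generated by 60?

Since 60 ∈ (Z/121Z)^×, its order divides φ(121) = φ(11^2) = 11·(11−1) = 110 = 2 · 5 · 11.
Divisors of 110: 1, 2, 5, 10, 11, 22, 55, 110.
Compute 60^d (mod 121) for the divisors d until we hit 1:
60^1 ≡ 60 (mod 121)
60^2 ≡ 91 (mod 121)
60^5 ≡ 34 (mod 121)
60^10 ≡ 67 (mod 121)
60^11 ≡ 27 (mod 121)
60^22 ≡ 3 (mod 121)
60^55 ≡ 1 (mod 121) ✓
Thus |⟨60⟩| = ord(60) = 55.
Index = |(Z/121Z)^×| / |⟨60⟩| = 110 / 55 = 2.

2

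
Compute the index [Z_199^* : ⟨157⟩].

6

ord(157) | φ(199) = 199 − 1 = 198 = 2 · 3^2 · 11.
Divisors of 198: 1, 2, 3, 6, 9, 11, 18, 22, 33, 66, 99, 198.
Compute 157^d (mod 199) for the divisors d until we hit 1:
157^1 ≡ 157
157^2 ≡ 172
157^3 ≡ 139
157^6 ≡ 18
157^9 ≡ 114
157^11 ≡ 106
157^18 ≡ 61
157^22 ≡ 92
157^33 ≡ 1
The order of 157 is 33, so the subgroup it generates has 33 elements.
The index is φ(199) / ord(157) = 198 / 33 = 6.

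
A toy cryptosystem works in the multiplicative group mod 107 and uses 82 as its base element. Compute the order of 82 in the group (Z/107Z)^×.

106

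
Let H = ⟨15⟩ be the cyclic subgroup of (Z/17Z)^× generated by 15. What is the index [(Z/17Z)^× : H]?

Since 15 ∈ (Z/17Z)^×, its order divides φ(17) = 17 − 1 = 16 = 2^4.
Divisors of 16: 1, 2, 4, 8, 16.
Compute 15^d (mod 17) for the divisors d until we hit 1:
15^1 ≡ 15 (mod 17)
15^2 ≡ 4 (mod 17)
15^4 ≡ 16 (mod 17)
15^8 ≡ 1 (mod 17) ✓
The order of 15 is 8, so the subgroup it generates has 8 elements.
Index = |(Z/17Z)^×| / |⟨15⟩| = 16 / 8 = 2.

2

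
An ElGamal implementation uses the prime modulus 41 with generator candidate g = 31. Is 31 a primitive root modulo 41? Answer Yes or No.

φ(41) = 41 − 1 = 40 = 2^3 · 5.
An element g generates (Z/41Z)^× iff g^(40/q) ≢ 1 (mod 41) for each prime q ∈ {2, 5}.
31^20 ≡ 1 (mod 41)  [q = 2: ≡ 1 ✗]
31^8 ≡ 16 (mod 41)  [q = 5: ≢ 1 ✓]
31^20 ≡ 1 shows ord(31) | 20, strictly less than φ(41); not a primitive root.

No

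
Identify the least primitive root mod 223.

3

φ(223) = 223 − 1 = 222 = 2 · 3 · 37.
Test candidates g = 2, 3, … against the prime factors q ∈ {2, 3, 37} of φ(223): g is a generator iff g^(222/q) ≢ 1 for every such q.
g = 2: 2^111 ≡ 1 — hits 1, so not a primitive root.
g = 3: 3^111 ≡ 222; 3^74 ≡ 183; 3^6 ≡ 60 — none is 1, so 3 is a primitive root.
Hence the least primitive root of 223 is 3.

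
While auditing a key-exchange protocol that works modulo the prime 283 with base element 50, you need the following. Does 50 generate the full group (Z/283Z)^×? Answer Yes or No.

φ(283) = 283 − 1 = 282 = 2 · 3 · 47.
It suffices to check that the order of 50 is not a proper divisor of 282: compute 50^(282/q) for q ∈ {2, 3, 47}.
50^141 ≡ 282 (mod 283)  [q = 2: ≢ 1 ✓]
50^94 ≡ 238 (mod 283)  [q = 3: ≢ 1 ✓]
50^6 ≡ 38 (mod 283)  [q = 47: ≢ 1 ✓]
All checks pass, so 50 has order 282 and is a primitive root modulo 283.

Yes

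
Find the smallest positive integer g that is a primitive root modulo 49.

φ(49) = φ(7^2) = 7·(7−1) = 42 = 2 · 3 · 7.
g is a primitive root iff g^(42/q) ≢ 1 (mod 49) for each prime q ∈ {2, 3, 7}.
g = 2: 2^21 ≡ 1 — hits 1, so not a primitive root.
g = 3: 3^21 ≡ 48; 3^14 ≡ 30; 3^6 ≡ 43 — none is 1, so 3 is a primitive root.
Hence the least primitive root of 49 is 3.

3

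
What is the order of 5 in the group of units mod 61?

30

By Lagrange's theorem, ord_61(5) divides φ(61) = 61 − 1 = 60 = 2^2 · 3 · 5.
Divisors of 60: 1, 2, 3, 4, 5, 6, 10, 12, 15, 20, 30, 60.
Check 5^d mod 61 for each divisor in increasing order:
5^1 ≡ 5 (mod 61)
5^2 ≡ 25 (mod 61)
5^3 ≡ 3 (mod 61)
5^4 ≡ 15 (mod 61)
5^5 ≡ 14 (mod 61)
5^6 ≡ 9 (mod 61)
5^10 ≡ 13 (mod 61)
5^12 ≡ 20 (mod 61)
5^15 ≡ 60 (mod 61)
5^20 ≡ 47 (mod 61)
5^30 ≡ 1 (mod 61) ✓
Hence ord(5) = 30.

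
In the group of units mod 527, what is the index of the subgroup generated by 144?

By Lagrange's theorem, ord_527(144) divides φ(527) = φ(17·31) = (17−1)·(31−1) = 16·30 = 480 = 2^5 · 3 · 5.
Divisors of 480: 1, 2, 3, 4, 5, 6, 8, 10, 12, 15, 16, 20, 24, 30, 32, 40, 48, 60, 80, 96, 120, 160, 240, 480.
Test each divisor d:
144^1 ≡ 144
144^2 ≡ 183
144^3 ≡ 2
144^4 ≡ 288
144^5 ≡ 366
144^6 ≡ 4
144^8 ≡ 205
144^10 ≡ 98
144^12 ≡ 16
144^15 ≡ 32
144^16 ≡ 392
144^20 ≡ 118
144^24 ≡ 256
144^30 ≡ 497
144^32 ≡ 307
144^40 ≡ 222
144^48 ≡ 188
144^60 ≡ 373
144^80 ≡ 273
144^96 ≡ 35
144^120 ≡ 1
So ord_527(144) = 120, hence |⟨144⟩| = 120.
[(Z/527Z)^× : ⟨144⟩] = 480/120 = 4.

4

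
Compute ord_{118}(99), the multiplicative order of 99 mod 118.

58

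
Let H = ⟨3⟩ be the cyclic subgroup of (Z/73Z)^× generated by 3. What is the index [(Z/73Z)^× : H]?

6

By Lagrange's theorem, ord_73(3) divides φ(73) = 73 − 1 = 72 = 2^3 · 3^2.
Divisors of 72: 1, 2, 3, 4, 6, 8, 9, 12, 18, 24, 36, 72.
Evaluate successive powers at the divisors of 72:
3^1 ≡ 3
3^2 ≡ 9
3^3 ≡ 27
3^4 ≡ 8
3^6 ≡ 72
3^8 ≡ 64
3^9 ≡ 46
3^12 ≡ 1
The order of 3 is 12, so the subgroup it generates has 12 elements.
[(Z/73Z)^× : ⟨3⟩] = 72/12 = 6.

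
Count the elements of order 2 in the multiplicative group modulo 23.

1

φ(23) = 23 − 1 = 22 = 2 · 11.
(Z/23Z)^× is cyclic (|G| = 22); a cyclic group of order m has exactly φ(d) elements of each order d | m, and none otherwise.
2 | 22, and φ(2) = 2 − 1 = 1.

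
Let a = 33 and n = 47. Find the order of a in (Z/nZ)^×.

46

By Lagrange's theorem, ord_47(33) divides φ(47) = 47 − 1 = 46 = 2 · 23.
Divisors of 46: 1, 2, 23, 46.
Compute 33^d (mod 47) for the divisors d until we hit 1:
33^1 ≡ 33 (mod 47)
33^2 ≡ 8 (mod 47)
33^23 ≡ 46 (mod 47)
33^46 ≡ 1 (mod 47) ✓
Therefore the multiplicative order of 33 modulo 47 is 46.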